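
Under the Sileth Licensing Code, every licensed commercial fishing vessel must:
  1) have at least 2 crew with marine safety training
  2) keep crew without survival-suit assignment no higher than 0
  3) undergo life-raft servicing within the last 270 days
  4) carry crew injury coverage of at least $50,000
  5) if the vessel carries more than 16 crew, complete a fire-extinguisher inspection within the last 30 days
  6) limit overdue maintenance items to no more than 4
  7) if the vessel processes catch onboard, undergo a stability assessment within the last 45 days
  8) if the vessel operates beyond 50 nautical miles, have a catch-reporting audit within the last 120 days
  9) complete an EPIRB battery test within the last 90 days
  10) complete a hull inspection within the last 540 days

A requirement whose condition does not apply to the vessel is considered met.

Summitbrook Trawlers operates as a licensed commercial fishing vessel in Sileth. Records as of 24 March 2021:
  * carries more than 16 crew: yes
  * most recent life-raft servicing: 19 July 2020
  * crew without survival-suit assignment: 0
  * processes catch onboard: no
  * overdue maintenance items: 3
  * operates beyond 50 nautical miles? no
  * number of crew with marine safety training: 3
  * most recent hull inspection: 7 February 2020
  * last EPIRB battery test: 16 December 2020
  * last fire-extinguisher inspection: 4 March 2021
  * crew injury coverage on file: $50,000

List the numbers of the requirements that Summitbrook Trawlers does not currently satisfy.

9

1. crew with marine safety training 3 ≥ 2 → met
2. crew without survival-suit assignment 0 ≤ 0 → met
3. life-raft servicing 248 days ago vs limit 270 → met
4. crew injury coverage $50,000 ≥ $50,000 → met
5. condition 'carries more than 16 crew' holds; fire-extinguisher inspection 20 days ago vs limit 30 → met
6. overdue maintenance items 3 ≤ 4 → met
7. condition 'processes catch onboard' does not hold → requirement n/a → met
8. condition 'operates beyond 50 nautical miles' does not hold → requirement n/a → met
9. EPIRB battery test 98 days ago vs limit 90 → not met
10. hull inspection 411 days ago vs limit 540 → met
Not met: 9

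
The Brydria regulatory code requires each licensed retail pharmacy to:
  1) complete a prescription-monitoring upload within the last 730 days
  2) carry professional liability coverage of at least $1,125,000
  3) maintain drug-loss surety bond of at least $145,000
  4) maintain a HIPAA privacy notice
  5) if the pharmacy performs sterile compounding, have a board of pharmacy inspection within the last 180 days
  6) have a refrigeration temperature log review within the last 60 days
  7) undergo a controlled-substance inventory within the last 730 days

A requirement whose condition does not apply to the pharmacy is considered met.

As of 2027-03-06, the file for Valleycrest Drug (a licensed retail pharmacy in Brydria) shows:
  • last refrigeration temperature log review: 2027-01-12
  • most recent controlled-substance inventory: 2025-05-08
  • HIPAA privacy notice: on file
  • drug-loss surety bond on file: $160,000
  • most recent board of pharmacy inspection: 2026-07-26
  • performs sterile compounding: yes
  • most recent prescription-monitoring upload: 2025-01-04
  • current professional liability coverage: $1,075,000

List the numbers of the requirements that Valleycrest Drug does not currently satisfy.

1, 2, 5

1. prescription-monitoring upload 791 days ago vs limit 730 → not met
2. professional liability coverage $1,075,000 < $1,125,000 → not met
3. drug-loss surety bond $160,000 ≥ $145,000 → met
4. HIPAA privacy notice present → met
5. condition 'performs sterile compounding' holds; board of pharmacy inspection 223 days ago vs limit 180 → not met
6. refrigeration temperature log review 53 days ago vs limit 60 → met
7. controlled-substance inventory 667 days ago vs limit 730 → met
Not met: 1, 2, 5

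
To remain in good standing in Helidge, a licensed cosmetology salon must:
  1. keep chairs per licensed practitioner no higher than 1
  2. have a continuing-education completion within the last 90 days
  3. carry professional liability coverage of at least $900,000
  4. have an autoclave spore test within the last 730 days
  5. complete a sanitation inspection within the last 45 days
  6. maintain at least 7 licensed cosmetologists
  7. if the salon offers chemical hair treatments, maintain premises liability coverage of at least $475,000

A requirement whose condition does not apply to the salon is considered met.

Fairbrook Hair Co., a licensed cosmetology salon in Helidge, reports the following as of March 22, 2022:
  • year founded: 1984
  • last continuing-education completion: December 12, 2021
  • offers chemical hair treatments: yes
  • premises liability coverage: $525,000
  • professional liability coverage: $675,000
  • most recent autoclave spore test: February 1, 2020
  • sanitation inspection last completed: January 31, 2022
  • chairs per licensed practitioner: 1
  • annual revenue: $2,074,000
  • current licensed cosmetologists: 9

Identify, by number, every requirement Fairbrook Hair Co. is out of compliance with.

1. chairs per licensed practitioner 1 ≤ 1 → met
2. continuing-education completion 100 days ago vs limit 90 → not met
3. professional liability coverage $675,000 < $900,000 → not met
4. autoclave spore test 780 days ago vs limit 730 → not met
5. sanitation inspection 50 days ago vs limit 45 → not met
6. licensed cosmetologists 9 ≥ 7 → met
7. condition 'offers chemical hair treatments' holds; premises liability coverage $525,000 ≥ $475,000 → met
Not met: 2, 3, 4, 5

2, 3, 4, 5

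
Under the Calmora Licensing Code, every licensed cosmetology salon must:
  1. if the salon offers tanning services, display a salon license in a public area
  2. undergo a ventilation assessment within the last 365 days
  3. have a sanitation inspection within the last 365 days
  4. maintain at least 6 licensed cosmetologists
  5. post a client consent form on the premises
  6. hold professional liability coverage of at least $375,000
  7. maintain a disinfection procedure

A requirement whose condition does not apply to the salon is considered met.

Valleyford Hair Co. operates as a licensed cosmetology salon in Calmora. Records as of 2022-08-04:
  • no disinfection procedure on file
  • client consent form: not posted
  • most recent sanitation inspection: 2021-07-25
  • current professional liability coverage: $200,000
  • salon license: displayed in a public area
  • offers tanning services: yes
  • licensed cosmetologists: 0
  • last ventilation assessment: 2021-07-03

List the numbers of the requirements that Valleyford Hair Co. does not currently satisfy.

2, 3, 4, 5, 6, 7

1. condition 'offers tanning services' holds; salon license present → met
2. ventilation assessment 397 days ago vs limit 365 → not met
3. sanitation inspection 375 days ago vs limit 365 → not met
4. licensed cosmetologists 0 < 6 → not met
5. client consent form absent → not met
6. professional liability coverage $200,000 < $375,000 → not met
7. disinfection procedure absent → not met
Not met: 2, 3, 4, 5, 6, 7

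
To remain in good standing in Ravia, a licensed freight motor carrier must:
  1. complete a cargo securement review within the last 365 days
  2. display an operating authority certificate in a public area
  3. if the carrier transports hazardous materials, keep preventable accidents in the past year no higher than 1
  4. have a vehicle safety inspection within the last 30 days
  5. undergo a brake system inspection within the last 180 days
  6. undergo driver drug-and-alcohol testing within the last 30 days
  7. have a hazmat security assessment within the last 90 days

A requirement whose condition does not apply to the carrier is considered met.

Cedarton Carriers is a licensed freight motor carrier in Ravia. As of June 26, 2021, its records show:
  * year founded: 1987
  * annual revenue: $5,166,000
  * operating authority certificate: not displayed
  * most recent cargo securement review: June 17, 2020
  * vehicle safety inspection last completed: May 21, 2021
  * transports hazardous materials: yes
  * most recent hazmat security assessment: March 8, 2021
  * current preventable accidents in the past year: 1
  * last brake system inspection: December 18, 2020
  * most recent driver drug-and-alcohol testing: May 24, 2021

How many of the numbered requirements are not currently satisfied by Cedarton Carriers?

1. cargo securement review 374 days ago vs limit 365 → not met
2. operating authority certificate absent → not met
3. condition 'transports hazardous materials' holds; preventable accidents in the past year 1 ≤ 1 → met
4. vehicle safety inspection 36 days ago vs limit 30 → not met
5. brake system inspection 190 days ago vs limit 180 → not met
6. driver drug-and-alcohol testing 33 days ago vs limit 30 → not met
7. hazmat security assessment 110 days ago vs limit 90 → not met
Not met: 6 of 7

6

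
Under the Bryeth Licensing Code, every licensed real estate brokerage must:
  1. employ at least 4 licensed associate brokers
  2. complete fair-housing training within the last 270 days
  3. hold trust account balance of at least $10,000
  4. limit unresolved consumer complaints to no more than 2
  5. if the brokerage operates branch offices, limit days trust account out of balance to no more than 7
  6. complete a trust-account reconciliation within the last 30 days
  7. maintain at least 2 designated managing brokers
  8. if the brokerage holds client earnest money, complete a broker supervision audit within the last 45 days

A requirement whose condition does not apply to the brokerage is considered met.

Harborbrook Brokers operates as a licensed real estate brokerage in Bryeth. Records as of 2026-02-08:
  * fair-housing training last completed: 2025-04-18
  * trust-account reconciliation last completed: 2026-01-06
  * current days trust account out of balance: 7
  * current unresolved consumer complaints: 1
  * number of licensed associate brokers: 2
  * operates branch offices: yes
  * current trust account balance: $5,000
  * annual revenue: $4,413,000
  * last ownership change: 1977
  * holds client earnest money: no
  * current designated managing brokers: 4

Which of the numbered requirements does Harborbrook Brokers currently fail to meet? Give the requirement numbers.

1. licensed associate brokers 2 < 4 → not met
2. fair-housing training 296 days ago vs limit 270 → not met
3. trust account balance $5,000 < $10,000 → not met
4. unresolved consumer complaints 1 ≤ 2 → met
5. condition 'operates branch offices' holds; days trust account out of balance 7 ≤ 7 → met
6. trust-account reconciliation 33 days ago vs limit 30 → not met
7. designated managing brokers 4 ≥ 2 → met
8. condition 'holds client earnest money' does not hold → requirement n/a → met
Not met: 1, 2, 3, 6

1, 2, 3, 6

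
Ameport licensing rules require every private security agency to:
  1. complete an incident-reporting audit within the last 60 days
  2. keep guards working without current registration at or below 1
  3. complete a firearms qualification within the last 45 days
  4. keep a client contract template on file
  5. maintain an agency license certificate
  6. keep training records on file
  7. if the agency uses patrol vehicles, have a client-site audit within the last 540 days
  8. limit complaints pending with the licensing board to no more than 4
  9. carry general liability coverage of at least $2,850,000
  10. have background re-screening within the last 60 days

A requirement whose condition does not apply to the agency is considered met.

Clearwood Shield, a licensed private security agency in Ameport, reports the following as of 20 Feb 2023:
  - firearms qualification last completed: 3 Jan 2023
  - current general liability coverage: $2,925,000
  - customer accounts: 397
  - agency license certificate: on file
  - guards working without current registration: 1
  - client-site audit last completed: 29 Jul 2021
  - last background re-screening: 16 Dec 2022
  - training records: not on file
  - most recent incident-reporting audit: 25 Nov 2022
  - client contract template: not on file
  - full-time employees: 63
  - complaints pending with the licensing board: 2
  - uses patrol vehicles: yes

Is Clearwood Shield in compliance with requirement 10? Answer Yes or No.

No

10. background re-screening 66 days ago vs limit 60 → not met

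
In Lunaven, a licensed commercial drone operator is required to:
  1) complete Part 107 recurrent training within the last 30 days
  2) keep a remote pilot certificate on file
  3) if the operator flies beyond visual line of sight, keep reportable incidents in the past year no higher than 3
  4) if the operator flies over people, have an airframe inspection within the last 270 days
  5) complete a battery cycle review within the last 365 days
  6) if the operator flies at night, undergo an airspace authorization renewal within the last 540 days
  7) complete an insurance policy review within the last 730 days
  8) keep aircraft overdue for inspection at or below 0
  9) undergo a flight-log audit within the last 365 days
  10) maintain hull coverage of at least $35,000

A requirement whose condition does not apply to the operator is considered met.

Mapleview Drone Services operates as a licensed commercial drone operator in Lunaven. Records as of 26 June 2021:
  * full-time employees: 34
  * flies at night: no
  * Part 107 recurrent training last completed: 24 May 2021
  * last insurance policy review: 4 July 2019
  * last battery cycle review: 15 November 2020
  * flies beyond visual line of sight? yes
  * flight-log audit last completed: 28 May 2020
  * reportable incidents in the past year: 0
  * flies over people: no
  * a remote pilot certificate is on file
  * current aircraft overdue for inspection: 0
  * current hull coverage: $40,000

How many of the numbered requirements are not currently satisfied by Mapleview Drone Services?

1. Part 107 recurrent training 33 days ago vs limit 30 → not met
2. remote pilot certificate present → met
3. condition 'flies beyond visual line of sight' holds; reportable incidents in the past year 0 ≤ 3 → met
4. condition 'flies over people' does not hold → requirement n/a → met
5. battery cycle review 223 days ago vs limit 365 → met
6. condition 'flies at night' does not hold → requirement n/a → met
7. insurance policy review 723 days ago vs limit 730 → met
8. aircraft overdue for inspection 0 ≤ 0 → met
9. flight-log audit 394 days ago vs limit 365 → not met
10. hull coverage $40,000 ≥ $35,000 → met
Not met: 2 of 10

2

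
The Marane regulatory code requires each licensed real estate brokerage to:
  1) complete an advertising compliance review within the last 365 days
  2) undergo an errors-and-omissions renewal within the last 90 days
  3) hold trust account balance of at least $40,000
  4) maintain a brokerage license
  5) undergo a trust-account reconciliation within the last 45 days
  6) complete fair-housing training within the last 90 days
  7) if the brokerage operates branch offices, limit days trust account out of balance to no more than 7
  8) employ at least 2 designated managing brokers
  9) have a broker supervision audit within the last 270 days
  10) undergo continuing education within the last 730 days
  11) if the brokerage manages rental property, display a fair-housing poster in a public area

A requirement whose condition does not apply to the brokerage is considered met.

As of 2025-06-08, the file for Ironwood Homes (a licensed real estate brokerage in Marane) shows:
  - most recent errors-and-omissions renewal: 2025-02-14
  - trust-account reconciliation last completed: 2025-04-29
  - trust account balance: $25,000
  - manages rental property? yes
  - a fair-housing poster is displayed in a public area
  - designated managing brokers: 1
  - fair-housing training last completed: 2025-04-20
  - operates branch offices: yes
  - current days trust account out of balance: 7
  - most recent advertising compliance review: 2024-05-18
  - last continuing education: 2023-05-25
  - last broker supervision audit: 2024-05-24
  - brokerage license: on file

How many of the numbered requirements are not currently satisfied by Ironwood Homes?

1. advertising compliance review 386 days ago vs limit 365 → not met
2. errors-and-omissions renewal 114 days ago vs limit 90 → not met
3. trust account balance $25,000 < $40,000 → not met
4. brokerage license present → met
5. trust-account reconciliation 40 days ago vs limit 45 → met
6. fair-housing training 49 days ago vs limit 90 → met
7. condition 'operates branch offices' holds; days trust account out of balance 7 ≤ 7 → met
8. designated managing brokers 1 < 2 → not met
9. broker supervision audit 380 days ago vs limit 270 → not met
10. continuing education 745 days ago vs limit 730 → not met
11. condition 'manages rental property' holds; fair-housing poster present → met
Not met: 6 of 11

6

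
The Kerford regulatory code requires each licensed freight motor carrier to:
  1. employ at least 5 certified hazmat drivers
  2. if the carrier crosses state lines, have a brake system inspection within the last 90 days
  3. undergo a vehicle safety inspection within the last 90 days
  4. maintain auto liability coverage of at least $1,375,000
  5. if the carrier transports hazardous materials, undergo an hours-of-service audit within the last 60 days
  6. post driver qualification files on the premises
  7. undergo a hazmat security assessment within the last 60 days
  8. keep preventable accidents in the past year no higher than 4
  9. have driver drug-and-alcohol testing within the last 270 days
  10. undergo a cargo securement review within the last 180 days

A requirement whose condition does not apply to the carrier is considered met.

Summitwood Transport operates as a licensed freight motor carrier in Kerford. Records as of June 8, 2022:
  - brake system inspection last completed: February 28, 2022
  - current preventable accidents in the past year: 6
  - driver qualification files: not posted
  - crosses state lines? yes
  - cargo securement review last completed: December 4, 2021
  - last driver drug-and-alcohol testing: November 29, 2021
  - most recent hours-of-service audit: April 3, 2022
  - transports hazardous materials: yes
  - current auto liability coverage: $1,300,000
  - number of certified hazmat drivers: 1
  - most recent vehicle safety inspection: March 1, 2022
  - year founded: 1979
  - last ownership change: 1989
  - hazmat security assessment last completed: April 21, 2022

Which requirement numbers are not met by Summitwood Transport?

1, 2, 3, 4, 5, 6, 8, 10

1. certified hazmat drivers 1 < 5 → not met
2. condition 'crosses state lines' holds; brake system inspection 100 days ago vs limit 90 → not met
3. vehicle safety inspection 99 days ago vs limit 90 → not met
4. auto liability coverage $1,300,000 < $1,375,000 → not met
5. condition 'transports hazardous materials' holds; hours-of-service audit 66 days ago vs limit 60 → not met
6. driver qualification files absent → not met
7. hazmat security assessment 48 days ago vs limit 60 → met
8. preventable accidents in the past year 6 > 4 → not met
9. driver drug-and-alcohol testing 191 days ago vs limit 270 → met
10. cargo securement review 186 days ago vs limit 180 → not met
Not met: 1, 2, 3, 4, 5, 6, 8, 10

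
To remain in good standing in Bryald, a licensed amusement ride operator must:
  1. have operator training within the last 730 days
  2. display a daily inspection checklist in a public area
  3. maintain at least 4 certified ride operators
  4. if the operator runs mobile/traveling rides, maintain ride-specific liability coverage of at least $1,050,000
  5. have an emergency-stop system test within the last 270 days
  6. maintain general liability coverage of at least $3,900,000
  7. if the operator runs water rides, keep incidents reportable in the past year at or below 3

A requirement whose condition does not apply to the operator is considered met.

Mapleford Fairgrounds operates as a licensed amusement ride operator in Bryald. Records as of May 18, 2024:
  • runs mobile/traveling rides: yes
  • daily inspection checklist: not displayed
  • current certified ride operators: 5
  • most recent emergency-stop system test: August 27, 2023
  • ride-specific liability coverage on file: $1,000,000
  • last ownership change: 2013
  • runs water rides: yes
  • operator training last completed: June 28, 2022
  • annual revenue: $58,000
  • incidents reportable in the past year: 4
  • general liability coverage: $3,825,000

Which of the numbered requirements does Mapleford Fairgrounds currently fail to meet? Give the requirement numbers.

2, 4, 6, 7

1. operator training 690 days ago vs limit 730 → met
2. daily inspection checklist absent → not met
3. certified ride operators 5 ≥ 4 → met
4. condition 'runs mobile/traveling rides' holds; ride-specific liability coverage $1,000,000 < $1,050,000 → not met
5. emergency-stop system test 265 days ago vs limit 270 → met
6. general liability coverage $3,825,000 < $3,900,000 → not met
7. condition 'runs water rides' holds; incidents reportable in the past year 4 > 3 → not met
Not met: 2, 4, 6, 7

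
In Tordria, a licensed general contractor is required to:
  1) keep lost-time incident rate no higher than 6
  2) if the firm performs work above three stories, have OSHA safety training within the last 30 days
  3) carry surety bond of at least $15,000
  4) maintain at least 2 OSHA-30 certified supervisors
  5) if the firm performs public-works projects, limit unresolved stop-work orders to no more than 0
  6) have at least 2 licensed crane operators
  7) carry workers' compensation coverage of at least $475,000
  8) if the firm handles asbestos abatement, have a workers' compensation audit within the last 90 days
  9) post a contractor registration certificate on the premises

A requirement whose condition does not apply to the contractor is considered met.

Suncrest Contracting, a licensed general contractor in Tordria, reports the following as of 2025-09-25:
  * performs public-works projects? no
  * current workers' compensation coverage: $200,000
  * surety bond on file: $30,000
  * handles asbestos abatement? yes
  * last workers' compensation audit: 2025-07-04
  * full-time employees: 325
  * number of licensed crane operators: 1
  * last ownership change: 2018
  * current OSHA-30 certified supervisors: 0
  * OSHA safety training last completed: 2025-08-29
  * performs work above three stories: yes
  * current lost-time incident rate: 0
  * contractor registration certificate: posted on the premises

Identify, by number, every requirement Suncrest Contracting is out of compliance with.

4, 6, 7

1. lost-time incident rate 0 ≤ 6 → met
2. condition 'performs work above three stories' holds; OSHA safety training 27 days ago vs limit 30 → met
3. surety bond $30,000 ≥ $15,000 → met
4. OSHA-30 certified supervisors 0 < 2 → not met
5. condition 'performs public-works projects' does not hold → requirement n/a → met
6. licensed crane operators 1 < 2 → not met
7. workers' compensation coverage $200,000 < $475,000 → not met
8. condition 'handles asbestos abatement' holds; workers' compensation audit 83 days ago vs limit 90 → met
9. contractor registration certificate present → met
Not met: 4, 6, 7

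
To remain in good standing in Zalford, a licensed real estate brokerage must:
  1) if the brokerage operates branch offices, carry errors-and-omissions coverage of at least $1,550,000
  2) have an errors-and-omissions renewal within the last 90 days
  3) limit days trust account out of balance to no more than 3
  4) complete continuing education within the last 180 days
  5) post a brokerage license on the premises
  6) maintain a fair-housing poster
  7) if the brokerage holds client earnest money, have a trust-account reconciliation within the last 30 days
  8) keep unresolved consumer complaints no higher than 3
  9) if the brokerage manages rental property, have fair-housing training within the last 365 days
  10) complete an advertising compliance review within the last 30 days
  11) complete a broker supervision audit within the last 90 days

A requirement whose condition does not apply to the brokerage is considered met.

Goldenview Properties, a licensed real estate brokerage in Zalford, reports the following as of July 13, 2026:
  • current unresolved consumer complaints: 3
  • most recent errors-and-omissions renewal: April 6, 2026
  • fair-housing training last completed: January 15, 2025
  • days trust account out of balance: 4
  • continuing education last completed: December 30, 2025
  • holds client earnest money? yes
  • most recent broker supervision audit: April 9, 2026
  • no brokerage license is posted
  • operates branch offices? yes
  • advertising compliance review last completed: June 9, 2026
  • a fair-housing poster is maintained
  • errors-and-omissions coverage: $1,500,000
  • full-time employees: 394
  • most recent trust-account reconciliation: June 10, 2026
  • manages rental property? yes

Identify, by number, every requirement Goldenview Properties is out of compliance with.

1. condition 'operates branch offices' holds; errors-and-omissions coverage $1,500,000 < $1,550,000 → not met
2. errors-and-omissions renewal 98 days ago vs limit 90 → not met
3. days trust account out of balance 4 > 3 → not met
4. continuing education 195 days ago vs limit 180 → not met
5. brokerage license absent → not met
6. fair-housing poster present → met
7. condition 'holds client earnest money' holds; trust-account reconciliation 33 days ago vs limit 30 → not met
8. unresolved consumer complaints 3 ≤ 3 → met
9. condition 'manages rental property' holds; fair-housing training 544 days ago vs limit 365 → not met
10. advertising compliance review 34 days ago vs limit 30 → not met
11. broker supervision audit 95 days ago vs limit 90 → not met
Not met: 1, 2, 3, 4, 5, 7, 9, 10, 11

1, 2, 3, 4, 5, 7, 9, 10, 11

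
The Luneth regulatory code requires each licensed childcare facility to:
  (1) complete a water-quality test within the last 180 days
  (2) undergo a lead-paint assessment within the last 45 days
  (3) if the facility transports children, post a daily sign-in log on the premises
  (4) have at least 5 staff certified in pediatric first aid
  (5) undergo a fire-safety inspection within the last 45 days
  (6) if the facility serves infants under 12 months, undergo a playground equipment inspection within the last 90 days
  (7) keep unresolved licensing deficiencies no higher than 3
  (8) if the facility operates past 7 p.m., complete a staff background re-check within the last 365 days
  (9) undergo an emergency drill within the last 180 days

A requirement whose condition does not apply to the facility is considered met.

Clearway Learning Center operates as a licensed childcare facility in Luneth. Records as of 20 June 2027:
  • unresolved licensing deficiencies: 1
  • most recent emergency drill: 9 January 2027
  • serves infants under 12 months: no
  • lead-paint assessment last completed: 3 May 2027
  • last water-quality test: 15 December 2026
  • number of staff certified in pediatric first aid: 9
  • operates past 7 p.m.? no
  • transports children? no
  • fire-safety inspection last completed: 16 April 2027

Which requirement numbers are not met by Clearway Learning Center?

1, 2, 5

1. water-quality test 187 days ago vs limit 180 → not met
2. lead-paint assessment 48 days ago vs limit 45 → not met
3. condition 'transports children' does not hold → requirement n/a → met
4. staff certified in pediatric first aid 9 ≥ 5 → met
5. fire-safety inspection 65 days ago vs limit 45 → not met
6. condition 'serves infants under 12 months' does not hold → requirement n/a → met
7. unresolved licensing deficiencies 1 ≤ 3 → met
8. condition 'operates past 7 p.m.' does not hold → requirement n/a → met
9. emergency drill 162 days ago vs limit 180 → met
Not met: 1, 2, 5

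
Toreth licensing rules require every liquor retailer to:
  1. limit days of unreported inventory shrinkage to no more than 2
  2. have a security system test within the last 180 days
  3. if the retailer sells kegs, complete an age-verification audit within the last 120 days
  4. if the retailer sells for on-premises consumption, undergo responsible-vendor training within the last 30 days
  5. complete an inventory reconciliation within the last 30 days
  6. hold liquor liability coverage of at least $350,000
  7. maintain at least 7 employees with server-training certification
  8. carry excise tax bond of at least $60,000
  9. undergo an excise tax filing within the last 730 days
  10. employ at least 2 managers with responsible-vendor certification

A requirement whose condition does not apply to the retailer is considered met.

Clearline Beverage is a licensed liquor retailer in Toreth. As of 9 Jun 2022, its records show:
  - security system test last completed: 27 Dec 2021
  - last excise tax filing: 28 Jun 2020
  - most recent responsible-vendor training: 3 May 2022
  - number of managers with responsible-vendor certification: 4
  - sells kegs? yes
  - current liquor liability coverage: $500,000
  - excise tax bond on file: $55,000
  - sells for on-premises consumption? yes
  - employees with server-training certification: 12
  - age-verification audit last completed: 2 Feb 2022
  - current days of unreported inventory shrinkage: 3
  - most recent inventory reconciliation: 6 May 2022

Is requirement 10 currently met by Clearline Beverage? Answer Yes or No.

Yes

10. managers with responsible-vendor certification 4 ≥ 2 → met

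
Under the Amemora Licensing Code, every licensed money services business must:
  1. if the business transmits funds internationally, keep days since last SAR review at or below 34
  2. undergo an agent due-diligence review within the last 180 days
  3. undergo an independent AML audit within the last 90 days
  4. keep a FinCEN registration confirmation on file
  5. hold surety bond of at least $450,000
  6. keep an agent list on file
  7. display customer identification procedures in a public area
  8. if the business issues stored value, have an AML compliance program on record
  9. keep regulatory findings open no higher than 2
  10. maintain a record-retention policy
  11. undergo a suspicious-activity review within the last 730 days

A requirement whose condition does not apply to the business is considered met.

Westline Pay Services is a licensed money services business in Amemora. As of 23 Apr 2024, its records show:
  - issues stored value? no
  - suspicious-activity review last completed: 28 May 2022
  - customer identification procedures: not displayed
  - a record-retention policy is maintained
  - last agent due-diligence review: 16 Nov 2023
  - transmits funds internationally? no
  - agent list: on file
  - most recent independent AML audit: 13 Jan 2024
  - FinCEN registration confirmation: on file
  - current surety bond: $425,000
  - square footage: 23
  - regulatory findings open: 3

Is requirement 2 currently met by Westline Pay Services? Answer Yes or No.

Yes

2. agent due-diligence review 159 days ago vs limit 180 → met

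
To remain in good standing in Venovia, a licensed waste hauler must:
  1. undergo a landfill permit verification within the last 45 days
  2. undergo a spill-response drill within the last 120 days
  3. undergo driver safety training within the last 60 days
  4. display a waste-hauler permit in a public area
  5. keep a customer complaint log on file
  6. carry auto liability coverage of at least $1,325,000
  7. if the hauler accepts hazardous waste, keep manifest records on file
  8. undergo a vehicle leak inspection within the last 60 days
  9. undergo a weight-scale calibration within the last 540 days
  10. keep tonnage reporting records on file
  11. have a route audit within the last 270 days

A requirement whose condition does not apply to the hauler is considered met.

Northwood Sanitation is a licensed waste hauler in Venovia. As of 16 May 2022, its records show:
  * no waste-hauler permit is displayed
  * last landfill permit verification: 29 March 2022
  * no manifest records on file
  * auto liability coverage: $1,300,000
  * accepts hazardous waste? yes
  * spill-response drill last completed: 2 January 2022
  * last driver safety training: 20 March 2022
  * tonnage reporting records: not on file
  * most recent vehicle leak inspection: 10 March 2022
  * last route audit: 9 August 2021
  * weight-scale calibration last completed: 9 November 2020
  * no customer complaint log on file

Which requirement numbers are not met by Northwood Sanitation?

1. landfill permit verification 48 days ago vs limit 45 → not met
2. spill-response drill 134 days ago vs limit 120 → not met
3. driver safety training 57 days ago vs limit 60 → met
4. waste-hauler permit absent → not met
5. customer complaint log absent → not met
6. auto liability coverage $1,300,000 < $1,325,000 → not met
7. condition 'accepts hazardous waste' holds; manifest records absent → not met
8. vehicle leak inspection 67 days ago vs limit 60 → not met
9. weight-scale calibration 553 days ago vs limit 540 → not met
10. tonnage reporting records absent → not met
11. route audit 280 days ago vs limit 270 → not met
Not met: 1, 2, 4, 5, 6, 7, 8, 9, 10, 11

1, 2, 4, 5, 6, 7, 8, 9, 10, 11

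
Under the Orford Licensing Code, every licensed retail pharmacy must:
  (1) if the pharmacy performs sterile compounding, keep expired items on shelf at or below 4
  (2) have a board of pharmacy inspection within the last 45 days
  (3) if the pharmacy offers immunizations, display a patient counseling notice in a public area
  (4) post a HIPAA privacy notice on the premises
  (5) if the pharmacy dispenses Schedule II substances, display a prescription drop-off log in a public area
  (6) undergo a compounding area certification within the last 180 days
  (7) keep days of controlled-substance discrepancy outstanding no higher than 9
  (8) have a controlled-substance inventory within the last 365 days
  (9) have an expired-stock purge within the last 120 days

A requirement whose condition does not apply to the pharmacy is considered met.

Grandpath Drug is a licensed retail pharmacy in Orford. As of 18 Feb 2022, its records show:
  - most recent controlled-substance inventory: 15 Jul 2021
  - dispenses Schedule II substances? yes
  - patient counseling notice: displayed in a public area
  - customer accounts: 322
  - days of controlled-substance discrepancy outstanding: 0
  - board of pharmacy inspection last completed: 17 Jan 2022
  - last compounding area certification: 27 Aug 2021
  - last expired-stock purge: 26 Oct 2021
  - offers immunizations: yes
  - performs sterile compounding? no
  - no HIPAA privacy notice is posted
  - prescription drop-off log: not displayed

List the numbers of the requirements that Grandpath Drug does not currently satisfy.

4, 5

1. condition 'performs sterile compounding' does not hold → requirement n/a → met
2. board of pharmacy inspection 32 days ago vs limit 45 → met
3. condition 'offers immunizations' holds; patient counseling notice present → met
4. HIPAA privacy notice absent → not met
5. condition 'dispenses Schedule II substances' holds; prescription drop-off log absent → not met
6. compounding area certification 175 days ago vs limit 180 → met
7. days of controlled-substance discrepancy outstanding 0 ≤ 9 → met
8. controlled-substance inventory 218 days ago vs limit 365 → met
9. expired-stock purge 115 days ago vs limit 120 → met
Not met: 4, 5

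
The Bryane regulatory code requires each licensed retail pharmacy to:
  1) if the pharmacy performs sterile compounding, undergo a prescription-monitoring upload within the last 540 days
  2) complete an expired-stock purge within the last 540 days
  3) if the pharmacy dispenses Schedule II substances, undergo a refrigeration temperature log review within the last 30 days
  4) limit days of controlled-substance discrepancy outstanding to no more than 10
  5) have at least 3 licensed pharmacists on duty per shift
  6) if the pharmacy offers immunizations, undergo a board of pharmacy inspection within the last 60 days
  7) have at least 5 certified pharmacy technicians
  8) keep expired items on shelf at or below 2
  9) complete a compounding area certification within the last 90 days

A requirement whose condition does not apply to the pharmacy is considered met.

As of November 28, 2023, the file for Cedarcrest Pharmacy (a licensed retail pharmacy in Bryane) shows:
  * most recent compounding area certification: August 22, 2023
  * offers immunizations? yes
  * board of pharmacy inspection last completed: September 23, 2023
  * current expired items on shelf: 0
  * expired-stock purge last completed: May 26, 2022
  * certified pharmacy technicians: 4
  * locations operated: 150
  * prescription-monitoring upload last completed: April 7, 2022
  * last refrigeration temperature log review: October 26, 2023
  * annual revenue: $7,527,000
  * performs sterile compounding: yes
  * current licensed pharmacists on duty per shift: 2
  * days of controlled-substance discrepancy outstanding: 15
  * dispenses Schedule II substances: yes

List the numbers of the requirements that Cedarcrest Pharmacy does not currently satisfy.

1. condition 'performs sterile compounding' holds; prescription-monitoring upload 600 days ago vs limit 540 → not met
2. expired-stock purge 551 days ago vs limit 540 → not met
3. condition 'dispenses Schedule II substances' holds; refrigeration temperature log review 33 days ago vs limit 30 → not met
4. days of controlled-substance discrepancy outstanding 15 > 10 → not met
5. licensed pharmacists on duty per shift 2 < 3 → not met
6. condition 'offers immunizations' holds; board of pharmacy inspection 66 days ago vs limit 60 → not met
7. certified pharmacy technicians 4 < 5 → not met
8. expired items on shelf 0 ≤ 2 → met
9. compounding area certification 98 days ago vs limit 90 → not met
Not met: 1, 2, 3, 4, 5, 6, 7, 9

1, 2, 3, 4, 5, 6, 7, 9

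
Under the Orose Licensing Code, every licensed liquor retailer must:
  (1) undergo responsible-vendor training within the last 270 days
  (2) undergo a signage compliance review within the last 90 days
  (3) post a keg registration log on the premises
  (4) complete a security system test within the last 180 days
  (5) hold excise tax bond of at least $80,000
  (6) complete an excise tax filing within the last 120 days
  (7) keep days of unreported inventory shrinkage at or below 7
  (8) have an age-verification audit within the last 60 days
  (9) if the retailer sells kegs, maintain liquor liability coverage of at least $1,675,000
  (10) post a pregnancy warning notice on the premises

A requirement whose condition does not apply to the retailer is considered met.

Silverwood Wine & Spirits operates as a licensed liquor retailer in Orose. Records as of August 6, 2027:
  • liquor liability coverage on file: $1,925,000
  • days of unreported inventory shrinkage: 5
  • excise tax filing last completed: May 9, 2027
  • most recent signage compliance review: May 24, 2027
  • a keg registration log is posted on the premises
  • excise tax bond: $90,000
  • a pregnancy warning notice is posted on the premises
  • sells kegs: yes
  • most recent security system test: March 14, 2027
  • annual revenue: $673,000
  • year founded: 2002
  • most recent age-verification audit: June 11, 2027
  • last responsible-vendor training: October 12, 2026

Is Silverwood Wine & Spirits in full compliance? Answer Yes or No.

No

1. responsible-vendor training 298 days ago vs limit 270 → not met
2. signage compliance review 74 days ago vs limit 90 → met
3. keg registration log present → met
4. security system test 145 days ago vs limit 180 → met
5. excise tax bond $90,000 ≥ $80,000 → met
6. excise tax filing 89 days ago vs limit 120 → met
7. days of unreported inventory shrinkage 5 ≤ 7 → met
8. age-verification audit 56 days ago vs limit 60 → met
9. condition 'sells kegs' holds; liquor liability coverage $1,925,000 ≥ $1,675,000 → met
10. pregnancy warning notice present → met
Not met: 1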